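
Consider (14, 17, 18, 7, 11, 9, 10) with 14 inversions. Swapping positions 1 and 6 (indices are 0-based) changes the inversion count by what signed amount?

-3

Positions 1 and 6 hold 17 and 10; after swapping, the array is [14, 10, 18, 7, 11, 9, 17].
Element-by-element contributions:
14: 4
10: 2
18: 4
7: 0
11: 1
9: 0
17: 0
Sum: 4 + 2 + 4 + 0 + 1 + 0 + 0 = 11
Change: 11 − 14 = -3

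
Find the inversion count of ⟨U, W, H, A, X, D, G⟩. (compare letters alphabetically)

13 inversions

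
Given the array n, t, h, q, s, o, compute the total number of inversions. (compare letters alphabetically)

There are 7 inversions.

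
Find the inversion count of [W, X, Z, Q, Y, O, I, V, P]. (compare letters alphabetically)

Element-by-element contributions:
W: 5
X: 5
Z: 6
Q: 3
Y: 4
O: 1
I: 0
V: 1
P: 0
Sum: 5 + 5 + 6 + 3 + 4 + 1 + 0 + 1 + 0 = 25

25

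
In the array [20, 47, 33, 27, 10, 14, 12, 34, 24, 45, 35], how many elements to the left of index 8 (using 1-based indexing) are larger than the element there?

The element at index 8 is 34.
Elements before it: 20, 47, 33, 27, 10, 14, 12
Those larger than 34: 47

1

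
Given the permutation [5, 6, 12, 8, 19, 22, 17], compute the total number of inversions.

Out-of-order index pairs (1-indexed):
(3,4): 12 > 8
(5,7): 19 > 17
(6,7): 22 > 17
That's 3 pairs.

3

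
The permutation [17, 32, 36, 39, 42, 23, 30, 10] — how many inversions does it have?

15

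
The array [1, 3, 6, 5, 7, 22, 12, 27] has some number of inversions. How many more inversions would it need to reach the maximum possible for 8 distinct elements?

Maximum inversions for 8 distinct elements is C(8, 2) = 8·7/2 = 28.
Current inversions — for each element, count later smaller elements:
1: 0
3: 0
6: 1
5: 0
7: 0
22: 1
12: 0
27: 0
Current total: 0 + 0 + 1 + 0 + 0 + 1 + 0 + 0 = 2
Shortfall: 28 − 2 = 26

26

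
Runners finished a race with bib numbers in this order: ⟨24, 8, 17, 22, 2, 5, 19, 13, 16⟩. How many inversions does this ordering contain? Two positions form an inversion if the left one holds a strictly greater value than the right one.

21 inversions

Element-by-element contributions:
24 → 8, 17, 22, 2, 5, 19, 13, 16 → 8
8 → 2, 5 → 2
17 → 2, 5, 13, 16 → 4
22 → 2, 5, 19, 13, 16 → 5
2 → none → 0
5 → none → 0
19 → 13, 16 → 2
13 → none → 0
16 → none → 0
Sum: 8 + 2 + 4 + 5 + 0 + 0 + 2 + 0 + 0 = 21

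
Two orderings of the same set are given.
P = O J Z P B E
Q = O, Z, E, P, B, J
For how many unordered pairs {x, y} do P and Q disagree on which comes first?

6 disagreeing pairs

Assign each item its position (1..6) in the first ordering, then rewrite the second ordering as that position sequence:
positions: O→1, J→2, Z→3, P→4, B→5, E→6
second ordering as positions: [1, 3, 6, 4, 5, 2]
Discordant pairs = inversions in this position sequence.
1: 0
3: 2 → 1
6: 4, 5, 2 → 3
4: 2 → 1
5: 2 → 1
2: 0
Total: 0 + 1 + 3 + 1 + 1 + 0 = 6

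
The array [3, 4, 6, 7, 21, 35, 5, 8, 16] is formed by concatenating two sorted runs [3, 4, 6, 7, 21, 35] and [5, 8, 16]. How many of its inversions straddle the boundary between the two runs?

8 split inversions

Take each right-half value and tally the left-half values above it:
r = 5: 6, 7, 21, 35 → 4
r = 8: 21, 35 → 2
r = 16: 21, 35 → 2
Cross-inversions: 4 + 2 + 2 = 8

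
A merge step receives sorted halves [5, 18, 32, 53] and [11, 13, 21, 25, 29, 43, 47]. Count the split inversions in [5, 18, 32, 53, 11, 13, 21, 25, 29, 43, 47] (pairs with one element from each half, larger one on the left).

There are 14 cross-inversions.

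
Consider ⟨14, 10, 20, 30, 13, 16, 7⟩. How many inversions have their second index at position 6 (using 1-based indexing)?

2

The element at index 6 is 16.
Elements before it: 14, 10, 20, 30, 13
Those larger than 16: 20, 30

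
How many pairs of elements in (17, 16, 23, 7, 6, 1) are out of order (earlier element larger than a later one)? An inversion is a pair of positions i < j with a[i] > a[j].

For each element, count later entries that are smaller:
17 → 16, 7, 6, 1 → 4
16 → 7, 6, 1 → 3
23 → 7, 6, 1 → 3
7 → 6, 1 → 2
6 → 1 → 1
1 → none → 0
Sum: 4 + 3 + 3 + 2 + 1 + 0 = 13

There are 13 inversions.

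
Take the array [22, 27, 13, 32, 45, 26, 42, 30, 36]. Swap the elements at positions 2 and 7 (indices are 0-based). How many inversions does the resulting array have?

14

Positions 2 and 7 hold 13 and 30; after swapping, the array is [22, 27, 30, 32, 45, 26, 42, 13, 36].
Element-by-element contributions:
22 → 13 → 1
27 → 26, 13 → 2
30 → 26, 13 → 2
32 → 26, 13 → 2
45 → 26, 42, 13, 36 → 4
26 → 13 → 1
42 → 13, 36 → 2
13 → none → 0
36 → none → 0
Sum: 1 + 2 + 2 + 2 + 4 + 1 + 2 + 0 + 0 = 14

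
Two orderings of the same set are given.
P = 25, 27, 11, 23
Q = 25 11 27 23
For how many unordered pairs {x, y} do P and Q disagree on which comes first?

Assign each item its position (1..4) in the first ordering, then rewrite the second ordering as that position sequence:
positions: 25→1, 27→2, 11→3, 23→4
second ordering as positions: [1, 3, 2, 4]
Discordant pairs = inversions in this position sequence.
1: 0
3: 2 → 1
2: 0
4: 0
Total: 0 + 1 + 0 + 0 = 1

1 disagreeing pair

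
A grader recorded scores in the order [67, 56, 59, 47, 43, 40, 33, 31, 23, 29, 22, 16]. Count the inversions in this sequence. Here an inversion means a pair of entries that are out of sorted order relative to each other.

64

Sweep left to right; for each value list the smaller values that follow it:
67: 11
56: 9
59: 9
47: 8
43: 7
40: 6
33: 5
31: 4
23: 2
29: 2
22: 1
16: 0
Sum: 11 + 9 + 9 + 8 + 7 + 6 + 5 + 4 + 2 + 2 + 1 + 0 = 64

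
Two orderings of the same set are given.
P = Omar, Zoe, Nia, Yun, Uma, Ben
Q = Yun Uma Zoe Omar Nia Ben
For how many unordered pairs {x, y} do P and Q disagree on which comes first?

7 disagreeing pairs

Assign each item its position (1..6) in the first ordering, then rewrite the second ordering as that position sequence:
positions: Omar→1, Zoe→2, Nia→3, Yun→4, Uma→5, Ben→6
second ordering as positions: [4, 5, 2, 1, 3, 6]
Discordant pairs = inversions in this position sequence.
4: 2, 1, 3 → 3
5: 2, 1, 3 → 3
2: 1 → 1
1: 0
3: 0
6: 0
Total: 3 + 3 + 1 + 0 + 0 + 0 = 7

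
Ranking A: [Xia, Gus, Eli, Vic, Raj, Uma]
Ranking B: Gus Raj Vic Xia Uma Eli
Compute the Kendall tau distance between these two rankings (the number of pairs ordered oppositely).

7 discordant pairs

Assign each item its position (1..6) in the first ordering, then rewrite the second ordering as that position sequence:
positions: Xia→1, Gus→2, Eli→3, Vic→4, Raj→5, Uma→6
second ordering as positions: [2, 5, 4, 1, 6, 3]
Discordant pairs = inversions in this position sequence.
2: 1 → 1
5: 4, 1, 3 → 3
4: 1, 3 → 2
1: 0
6: 3 → 1
3: 0
Total: 1 + 3 + 2 + 0 + 1 + 0 = 7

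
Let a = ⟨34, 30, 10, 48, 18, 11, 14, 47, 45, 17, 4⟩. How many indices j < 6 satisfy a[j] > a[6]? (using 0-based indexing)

4

The element at index 6 is 14.
Elements before it: 34, 30, 10, 48, 18, 11
Those larger than 14: 34, 30, 48, 18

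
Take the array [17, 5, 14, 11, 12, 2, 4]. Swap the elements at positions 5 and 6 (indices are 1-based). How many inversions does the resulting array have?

Positions 5 and 6 hold 12 and 2; after swapping, the array is [17, 5, 14, 11, 2, 12, 4].
Count, for each position, how many later elements it exceeds:
17 → 5, 14, 11, 2, 12, 4 → 6
5 → 2, 4 → 2
14 → 11, 2, 12, 4 → 4
11 → 2, 4 → 2
2 → none → 0
12 → 4 → 1
4 → none → 0
Sum: 6 + 2 + 4 + 2 + 0 + 1 + 0 = 15

15 inversions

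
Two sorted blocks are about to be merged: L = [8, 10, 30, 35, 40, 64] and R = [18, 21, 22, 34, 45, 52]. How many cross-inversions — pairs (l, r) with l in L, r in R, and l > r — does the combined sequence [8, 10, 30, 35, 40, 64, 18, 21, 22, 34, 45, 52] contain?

17

For each element r of the right run, count left-run elements greater than r:
r = 18: 30, 35, 40, 64 → 4
r = 21: 30, 35, 40, 64 → 4
r = 22: 30, 35, 40, 64 → 4
r = 34: 35, 40, 64 → 3
r = 45: 64 → 1
r = 52: 64 → 1
Cross-inversions: 4 + 4 + 4 + 3 + 1 + 1 = 17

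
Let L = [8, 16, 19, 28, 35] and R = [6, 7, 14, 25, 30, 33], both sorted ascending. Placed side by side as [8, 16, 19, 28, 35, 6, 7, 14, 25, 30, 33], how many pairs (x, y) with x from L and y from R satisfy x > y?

18

Count, for every r in R, how many entries of L exceed r:
r = 6: 8, 16, 19, 28, 35 → 5
r = 7: 8, 16, 19, 28, 35 → 5
r = 14: 16, 19, 28, 35 → 4
r = 25: 28, 35 → 2
r = 30: 35 → 1
r = 33: 35 → 1
Cross-inversions: 5 + 5 + 4 + 2 + 1 + 1 = 18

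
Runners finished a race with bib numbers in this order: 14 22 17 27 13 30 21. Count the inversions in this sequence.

Out-of-order index pairs (0-indexed):
(0,4): 14 > 13
(1,2): 22 > 17
(1,4): 22 > 13
(1,6): 22 > 21
(2,4): 17 > 13
(3,4): 27 > 13
(3,6): 27 > 21
(5,6): 30 > 21
That's 8 pairs.

8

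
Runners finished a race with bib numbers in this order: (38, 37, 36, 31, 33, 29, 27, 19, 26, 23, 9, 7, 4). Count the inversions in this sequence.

75 out-of-order pairs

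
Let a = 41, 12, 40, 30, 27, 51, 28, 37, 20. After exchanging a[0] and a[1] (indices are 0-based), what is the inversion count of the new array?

Positions 0 and 1 hold 41 and 12; after swapping, the array is [12, 41, 40, 30, 27, 51, 28, 37, 20].
Count, for each position, how many later elements it exceeds:
12: 0
41: 6
40: 5
30: 3
27: 1
51: 3
28: 1
37: 1
20: 0
Sum: 0 + 6 + 5 + 3 + 1 + 3 + 1 + 1 + 0 = 20

20 inversions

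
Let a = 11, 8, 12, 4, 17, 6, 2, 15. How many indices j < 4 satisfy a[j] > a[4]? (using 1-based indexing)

The element at index 4 is 4.
Elements before it: 11, 8, 12
Those larger than 4: 11, 8, 12

3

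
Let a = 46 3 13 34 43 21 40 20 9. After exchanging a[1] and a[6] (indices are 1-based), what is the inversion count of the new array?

Positions 1 and 6 hold 46 and 21; after swapping, the array is [21, 3, 13, 34, 43, 46, 40, 20, 9].
Count, for each position, how many later elements it exceeds:
21: 4
3: 0
13: 1
34: 2
43: 3
46: 3
40: 2
20: 1
9: 0
Sum: 4 + 0 + 1 + 2 + 3 + 3 + 2 + 1 + 0 = 16

Inversions: 16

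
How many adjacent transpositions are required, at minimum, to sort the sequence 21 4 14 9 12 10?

The minimum number of adjacent swaps to sort an array equals its inversion count, since every such swap removes exactly one inversion.
Count inversions — for each element, later elements that are smaller:
21: 4, 14, 9, 12, 10 → 5
4: none → 0
14: 9, 12, 10 → 3
9: none → 0
12: 10 → 1
10: none → 0
Total inversions: 5 + 0 + 3 + 0 + 1 + 0 = 9

9 swaps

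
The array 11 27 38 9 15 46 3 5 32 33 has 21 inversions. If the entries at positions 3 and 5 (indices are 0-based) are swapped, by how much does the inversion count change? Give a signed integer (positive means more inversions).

+3

Positions 3 and 5 hold 9 and 46; after swapping, the array is [11, 27, 38, 46, 15, 9, 3, 5, 32, 33].
Element-by-element contributions:
11: 3
27: 4
38: 6
46: 6
15: 3
9: 2
3: 0
5: 0
32: 0
33: 0
Sum: 3 + 4 + 6 + 6 + 3 + 2 + 0 + 0 + 0 + 0 = 24
Change: 24 − 21 = +3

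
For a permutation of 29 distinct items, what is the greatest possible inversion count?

406 inversions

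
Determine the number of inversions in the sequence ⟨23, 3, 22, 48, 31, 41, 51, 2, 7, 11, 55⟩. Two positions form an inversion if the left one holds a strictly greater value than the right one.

23

For each element, count later entries that are smaller:
23: 5
3: 1
22: 3
48: 5
31: 3
41: 3
51: 3
2: 0
7: 0
11: 0
55: 0
Sum: 5 + 1 + 3 + 5 + 3 + 3 + 3 + 0 + 0 + 0 + 0 = 23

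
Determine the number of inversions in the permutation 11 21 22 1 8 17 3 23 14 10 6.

Element-by-element contributions:
11: 5
21: 7
22: 7
1: 0
8: 2
17: 4
3: 0
23: 3
14: 2
10: 1
6: 0
Sum: 5 + 7 + 7 + 0 + 2 + 4 + 0 + 3 + 2 + 1 + 0 = 31

31 inversions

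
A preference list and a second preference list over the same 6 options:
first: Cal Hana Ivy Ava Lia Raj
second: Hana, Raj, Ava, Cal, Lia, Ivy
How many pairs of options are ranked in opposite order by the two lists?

There are 8 pairs.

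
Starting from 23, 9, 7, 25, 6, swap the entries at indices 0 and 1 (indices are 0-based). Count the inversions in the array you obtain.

There are 6 inversions.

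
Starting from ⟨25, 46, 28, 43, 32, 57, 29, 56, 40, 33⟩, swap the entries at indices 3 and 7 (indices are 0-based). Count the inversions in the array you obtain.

Positions 3 and 7 hold 43 and 56; after swapping, the array is [25, 46, 28, 56, 32, 57, 29, 43, 40, 33].
Count, for each position, how many later elements it exceeds:
25 → none → 0
46 → 28, 32, 29, 43, 40, 33 → 6
28 → none → 0
56 → 32, 29, 43, 40, 33 → 5
32 → 29 → 1
57 → 29, 43, 40, 33 → 4
29 → none → 0
43 → 40, 33 → 2
40 → 33 → 1
33 → none → 0
Sum: 0 + 6 + 0 + 5 + 1 + 4 + 0 + 2 + 1 + 0 = 19

Inversions: 19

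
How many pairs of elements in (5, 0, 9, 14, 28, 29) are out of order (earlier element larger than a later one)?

Element-by-element contributions:
5 → 0 → 1
0 → none → 0
9 → none → 0
14 → none → 0
28 → none → 0
29 → none → 0
Sum: 1 + 0 + 0 + 0 + 0 + 0 = 1

Inversions: 1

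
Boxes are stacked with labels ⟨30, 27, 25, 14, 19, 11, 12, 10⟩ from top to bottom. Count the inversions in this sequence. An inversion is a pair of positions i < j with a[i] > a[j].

Count, for each position, how many later elements it exceeds:
30: 7
27: 6
25: 5
14: 3
19: 3
11: 1
12: 1
10: 0
Sum: 7 + 6 + 5 + 3 + 3 + 1 + 1 + 0 = 26

26 inversions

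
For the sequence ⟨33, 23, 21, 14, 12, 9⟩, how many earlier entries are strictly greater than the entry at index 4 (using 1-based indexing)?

3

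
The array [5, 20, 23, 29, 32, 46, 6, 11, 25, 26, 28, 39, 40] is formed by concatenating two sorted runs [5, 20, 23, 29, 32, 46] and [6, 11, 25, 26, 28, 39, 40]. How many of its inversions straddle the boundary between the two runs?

21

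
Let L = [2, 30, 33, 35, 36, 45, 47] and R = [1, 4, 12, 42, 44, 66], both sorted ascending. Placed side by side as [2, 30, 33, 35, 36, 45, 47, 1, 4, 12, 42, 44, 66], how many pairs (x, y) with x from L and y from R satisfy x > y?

Take each right-half value and tally the left-half values above it:
r = 1: 2, 30, 33, 35, 36, 45, 47 → 7
r = 4: 30, 33, 35, 36, 45, 47 → 6
r = 12: 30, 33, 35, 36, 45, 47 → 6
r = 42: 45, 47 → 2
r = 44: 45, 47 → 2
r = 66: none → 0
Cross-inversions: 7 + 6 + 6 + 2 + 2 + 0 = 23

23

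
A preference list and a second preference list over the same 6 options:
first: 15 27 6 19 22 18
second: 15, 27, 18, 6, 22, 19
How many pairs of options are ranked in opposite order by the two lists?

Assign each item its position (1..6) in the first ordering, then rewrite the second ordering as that position sequence:
positions: 15→1, 27→2, 6→3, 19→4, 22→5, 18→6
second ordering as positions: [1, 2, 6, 3, 5, 4]
Discordant pairs = inversions in this position sequence.
1: 0
2: 0
6: 3, 5, 4 → 3
3: 0
5: 4 → 1
4: 0
Total: 0 + 0 + 3 + 0 + 1 + 0 = 4

4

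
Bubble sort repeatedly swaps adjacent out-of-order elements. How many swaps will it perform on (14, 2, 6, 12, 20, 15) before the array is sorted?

4 swaps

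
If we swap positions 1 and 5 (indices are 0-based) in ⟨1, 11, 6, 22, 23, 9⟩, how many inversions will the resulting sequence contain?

3

Positions 1 and 5 hold 11 and 9; after swapping, the array is [1, 9, 6, 22, 23, 11].
Count, for each position, how many later elements it exceeds:
1: 0
9: 1
6: 0
22: 1
23: 1
11: 0
Sum: 0 + 1 + 0 + 1 + 1 + 0 = 3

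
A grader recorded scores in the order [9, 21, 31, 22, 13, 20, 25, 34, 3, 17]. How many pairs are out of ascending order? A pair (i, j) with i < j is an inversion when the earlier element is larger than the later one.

22 inversions

Element-by-element contributions:
9: 1
21: 4
31: 6
22: 4
13: 1
20: 2
25: 2
34: 2
3: 0
17: 0
Sum: 1 + 4 + 6 + 4 + 1 + 2 + 2 + 2 + 0 + 0 = 22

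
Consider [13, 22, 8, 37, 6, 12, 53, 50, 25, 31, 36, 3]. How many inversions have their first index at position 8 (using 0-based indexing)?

The element at index 8 is 25.
Elements after it: 31, 36, 3
Those smaller than 25: 3

1 such element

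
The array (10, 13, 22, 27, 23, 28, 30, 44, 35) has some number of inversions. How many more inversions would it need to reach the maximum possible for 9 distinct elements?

Maximum inversions for 9 distinct elements is C(9, 2) = 9·8/2 = 36.
Current inversions — for each element, count later smaller elements:
10: 0
13: 0
22: 0
27: 1
23: 0
28: 0
30: 0
44: 1
35: 0
Current total: 0 + 0 + 0 + 1 + 0 + 0 + 0 + 1 + 0 = 2
Shortfall: 36 − 2 = 34

34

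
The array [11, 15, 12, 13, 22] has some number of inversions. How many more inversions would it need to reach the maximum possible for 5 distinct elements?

Maximum inversions for 5 distinct elements is C(5, 2) = 5·4/2 = 10.
Current inversions — for each element, count later smaller elements:
11: 0
15: 2
12: 0
13: 0
22: 0
Current total: 0 + 2 + 0 + 0 + 0 = 2
Shortfall: 10 − 2 = 8

8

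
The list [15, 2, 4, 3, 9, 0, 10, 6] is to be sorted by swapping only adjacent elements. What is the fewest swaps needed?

Swaps: 14

Minimum adjacent swaps = number of inversions (each swap of adjacent out-of-order elements removes one inversion and no swap can remove more).
Count inversions — for each element, later elements that are smaller:
15: 2, 4, 3, 9, 0, 10, 6 → 7
2: 0 → 1
4: 3, 0 → 2
3: 0 → 1
9: 0, 6 → 2
0: none → 0
10: 6 → 1
6: none → 0
Total inversions: 7 + 1 + 2 + 1 + 2 + 0 + 1 + 0 = 14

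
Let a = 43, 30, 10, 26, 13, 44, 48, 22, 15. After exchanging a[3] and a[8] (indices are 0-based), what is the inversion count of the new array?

16

Positions 3 and 8 hold 26 and 15; after swapping, the array is [43, 30, 10, 15, 13, 44, 48, 22, 26].
Count, for each position, how many later elements it exceeds:
43 → 30, 10, 15, 13, 22, 26 → 6
30 → 10, 15, 13, 22, 26 → 5
10 → none → 0
15 → 13 → 1
13 → none → 0
44 → 22, 26 → 2
48 → 22, 26 → 2
22 → none → 0
26 → none → 0
Sum: 6 + 5 + 0 + 1 + 0 + 2 + 2 + 0 + 0 = 16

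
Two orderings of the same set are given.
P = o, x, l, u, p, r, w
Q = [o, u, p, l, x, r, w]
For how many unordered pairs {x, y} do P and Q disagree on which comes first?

5 disagreeing pairs

Assign each item its position (1..7) in the first ordering, then rewrite the second ordering as that position sequence:
positions: o→1, x→2, l→3, u→4, p→5, r→6, w→7
second ordering as positions: [1, 4, 5, 3, 2, 6, 7]
Discordant pairs = inversions in this position sequence.
1: 0
4: 3, 2 → 2
5: 3, 2 → 2
3: 2 → 1
2: 0
6: 0
7: 0
Total: 0 + 2 + 2 + 1 + 0 + 0 + 0 = 5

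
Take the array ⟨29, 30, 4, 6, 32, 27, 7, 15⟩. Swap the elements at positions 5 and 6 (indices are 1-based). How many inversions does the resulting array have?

14

Positions 5 and 6 hold 32 and 27; after swapping, the array is [29, 30, 4, 6, 27, 32, 7, 15].
Count, for each position, how many later elements it exceeds:
29 → 4, 6, 27, 7, 15 → 5
30 → 4, 6, 27, 7, 15 → 5
4 → none → 0
6 → none → 0
27 → 7, 15 → 2
32 → 7, 15 → 2
7 → none → 0
15 → none → 0
Sum: 5 + 5 + 0 + 0 + 2 + 2 + 0 + 0 = 14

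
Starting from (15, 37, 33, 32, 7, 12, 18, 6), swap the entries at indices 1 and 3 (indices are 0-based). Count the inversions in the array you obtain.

18

Positions 1 and 3 hold 37 and 32; after swapping, the array is [15, 32, 33, 37, 7, 12, 18, 6].
For each element, count later entries that are smaller:
15 → 7, 12, 6 → 3
32 → 7, 12, 18, 6 → 4
33 → 7, 12, 18, 6 → 4
37 → 7, 12, 18, 6 → 4
7 → 6 → 1
12 → 6 → 1
18 → 6 → 1
6 → none → 0
Sum: 3 + 4 + 4 + 4 + 1 + 1 + 1 + 0 = 18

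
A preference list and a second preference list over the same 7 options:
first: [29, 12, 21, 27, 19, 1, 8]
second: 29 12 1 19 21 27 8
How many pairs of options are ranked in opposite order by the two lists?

Assign each item its position (1..7) in the first ordering, then rewrite the second ordering as that position sequence:
positions: 29→1, 12→2, 21→3, 27→4, 19→5, 1→6, 8→7
second ordering as positions: [1, 2, 6, 5, 3, 4, 7]
Discordant pairs = inversions in this position sequence.
1: 0
2: 0
6: 5, 3, 4 → 3
5: 3, 4 → 2
3: 0
4: 0
7: 0
Total: 0 + 0 + 3 + 2 + 0 + 0 + 0 = 5

5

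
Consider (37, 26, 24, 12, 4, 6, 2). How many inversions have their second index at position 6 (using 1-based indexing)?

The element at index 6 is 6.
Elements before it: 37, 26, 24, 12, 4
Those larger than 6: 37, 26, 24, 12

4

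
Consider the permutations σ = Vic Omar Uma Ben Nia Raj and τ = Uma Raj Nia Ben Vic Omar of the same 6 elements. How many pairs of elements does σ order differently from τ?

Assign each item its position (1..6) in the first ordering, then rewrite the second ordering as that position sequence:
positions: Vic→1, Omar→2, Uma→3, Ben→4, Nia→5, Raj→6
second ordering as positions: [3, 6, 5, 4, 1, 2]
Discordant pairs = inversions in this position sequence.
3: 1, 2 → 2
6: 5, 4, 1, 2 → 4
5: 4, 1, 2 → 3
4: 1, 2 → 2
1: 0
2: 0
Total: 2 + 4 + 3 + 2 + 0 + 0 = 11

Discordant pairs: 11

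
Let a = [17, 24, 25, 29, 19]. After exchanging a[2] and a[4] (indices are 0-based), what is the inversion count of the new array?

Positions 2 and 4 hold 25 and 19; after swapping, the array is [17, 24, 19, 29, 25].
Element-by-element contributions:
17 → none → 0
24 → 19 → 1
19 → none → 0
29 → 25 → 1
25 → none → 0
Sum: 0 + 1 + 0 + 1 + 0 = 2

2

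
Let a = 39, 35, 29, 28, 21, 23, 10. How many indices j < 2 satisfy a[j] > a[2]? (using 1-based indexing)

1 such element

The element at index 2 is 35.
Elements before it: 39
Those larger than 35: 39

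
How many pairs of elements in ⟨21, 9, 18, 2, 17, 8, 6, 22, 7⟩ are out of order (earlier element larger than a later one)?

22 out-of-order pairs

Element-by-element contributions:
21 → 9, 18, 2, 17, 8, 6, 7 → 7
9 → 2, 8, 6, 7 → 4
18 → 2, 17, 8, 6, 7 → 5
2 → none → 0
17 → 8, 6, 7 → 3
8 → 6, 7 → 2
6 → none → 0
22 → 7 → 1
7 → none → 0
Sum: 7 + 4 + 5 + 0 + 3 + 2 + 0 + 1 + 0 = 22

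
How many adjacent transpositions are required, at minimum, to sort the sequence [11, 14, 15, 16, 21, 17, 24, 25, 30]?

Adjacent swaps: 1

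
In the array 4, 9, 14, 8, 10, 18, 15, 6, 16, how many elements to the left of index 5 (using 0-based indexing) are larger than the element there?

0 such elements

The element at index 5 is 18.
Elements before it: 4, 9, 14, 8, 10
None of them are larger than 18.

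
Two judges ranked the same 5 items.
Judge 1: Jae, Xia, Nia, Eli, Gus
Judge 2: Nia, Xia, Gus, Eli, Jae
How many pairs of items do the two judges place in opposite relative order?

Assign each item its position (1..5) in the first ordering, then rewrite the second ordering as that position sequence:
positions: Jae→1, Xia→2, Nia→3, Eli→4, Gus→5
second ordering as positions: [3, 2, 5, 4, 1]
Discordant pairs = inversions in this position sequence.
3: 2, 1 → 2
2: 1 → 1
5: 4, 1 → 2
4: 1 → 1
1: 0
Total: 2 + 1 + 2 + 1 + 0 = 6

6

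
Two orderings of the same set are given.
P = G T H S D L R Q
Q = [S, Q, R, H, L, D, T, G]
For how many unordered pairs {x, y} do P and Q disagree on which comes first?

22 disagreeing pairs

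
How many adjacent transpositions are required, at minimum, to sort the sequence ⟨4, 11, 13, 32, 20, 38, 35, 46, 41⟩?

3 swaps

Minimum adjacent swaps = number of inversions (each swap of adjacent out-of-order elements removes one inversion and no swap can remove more).
Count inversions — for each element, later elements that are smaller:
4: none → 0
11: none → 0
13: none → 0
32: 20 → 1
20: none → 0
38: 35 → 1
35: none → 0
46: 41 → 1
41: none → 0
Total inversions: 0 + 0 + 0 + 1 + 0 + 1 + 0 + 1 + 0 = 3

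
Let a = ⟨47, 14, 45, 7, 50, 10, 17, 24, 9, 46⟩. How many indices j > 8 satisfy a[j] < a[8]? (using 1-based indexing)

The element at index 8 is 24.
Elements after it: 9, 46
Those smaller than 24: 9

1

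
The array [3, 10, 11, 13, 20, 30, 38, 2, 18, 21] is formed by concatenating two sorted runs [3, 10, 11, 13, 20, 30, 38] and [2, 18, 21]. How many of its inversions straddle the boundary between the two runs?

12

Count, for every r in R, how many entries of L exceed r:
r = 2: 3, 10, 11, 13, 20, 30, 38 → 7
r = 18: 20, 30, 38 → 3
r = 21: 30, 38 → 2
Cross-inversions: 7 + 3 + 2 = 12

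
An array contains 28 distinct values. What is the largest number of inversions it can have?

A reversed (strictly descending) arrangement makes every pair an inversion, giving C(28, 2) inversions.
C(28, 2) = 28·27/2 = 378

378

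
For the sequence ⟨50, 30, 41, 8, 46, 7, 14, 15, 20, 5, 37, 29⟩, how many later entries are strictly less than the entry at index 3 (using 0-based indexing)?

The element at index 3 is 8.
Elements after it: 46, 7, 14, 15, 20, 5, 37, 29
Those smaller than 8: 7, 5

2 such elements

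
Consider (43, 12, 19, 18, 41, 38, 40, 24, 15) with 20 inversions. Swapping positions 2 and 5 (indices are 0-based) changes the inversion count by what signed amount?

Positions 2 and 5 hold 19 and 38; after swapping, the array is [43, 12, 38, 18, 41, 19, 40, 24, 15].
Count, for each position, how many later elements it exceeds:
43: 8
12: 0
38: 4
18: 1
41: 4
19: 1
40: 2
24: 1
15: 0
Sum: 8 + 0 + 4 + 1 + 4 + 1 + 2 + 1 + 0 = 21
Change: 21 − 20 = +1

+1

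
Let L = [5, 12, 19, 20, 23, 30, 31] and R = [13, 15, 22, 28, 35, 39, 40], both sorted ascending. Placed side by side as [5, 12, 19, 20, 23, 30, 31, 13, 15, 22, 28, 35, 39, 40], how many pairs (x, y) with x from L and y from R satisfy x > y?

15

Count, for every r in R, how many entries of L exceed r:
r = 13: 19, 20, 23, 30, 31 → 5
r = 15: 19, 20, 23, 30, 31 → 5
r = 22: 23, 30, 31 → 3
r = 28: 30, 31 → 2
r = 35: none → 0
r = 39: none → 0
r = 40: none → 0
Cross-inversions: 5 + 5 + 3 + 2 + 0 + 0 + 0 = 15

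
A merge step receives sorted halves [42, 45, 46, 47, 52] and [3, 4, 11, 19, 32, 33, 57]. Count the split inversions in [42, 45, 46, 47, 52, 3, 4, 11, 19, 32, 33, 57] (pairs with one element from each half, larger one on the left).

30

Count, for every r in R, how many entries of L exceed r:
r = 3: 42, 45, 46, 47, 52 → 5
r = 4: 42, 45, 46, 47, 52 → 5
r = 11: 42, 45, 46, 47, 52 → 5
r = 19: 42, 45, 46, 47, 52 → 5
r = 32: 42, 45, 46, 47, 52 → 5
r = 33: 42, 45, 46, 47, 52 → 5
r = 57: none → 0
Cross-inversions: 5 + 5 + 5 + 5 + 5 + 5 + 0 = 30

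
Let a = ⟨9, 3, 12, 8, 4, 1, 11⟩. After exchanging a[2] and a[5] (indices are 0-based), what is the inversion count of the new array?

7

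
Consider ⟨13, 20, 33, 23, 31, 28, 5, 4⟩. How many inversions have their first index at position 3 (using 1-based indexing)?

5 such elements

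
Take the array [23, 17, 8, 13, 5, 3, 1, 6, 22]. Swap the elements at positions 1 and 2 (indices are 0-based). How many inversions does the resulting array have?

Positions 1 and 2 hold 17 and 8; after swapping, the array is [23, 8, 17, 13, 5, 3, 1, 6, 22].
For each element, count later entries that are smaller:
23: 8
8: 4
17: 5
13: 4
5: 2
3: 1
1: 0
6: 0
22: 0
Sum: 8 + 4 + 5 + 4 + 2 + 1 + 0 + 0 + 0 = 24

24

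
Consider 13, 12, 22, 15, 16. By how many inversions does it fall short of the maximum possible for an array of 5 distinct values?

7

Maximum inversions for 5 distinct elements is C(5, 2) = 5·4/2 = 10.
Current inversions — for each element, count later smaller elements:
13: 1
12: 0
22: 2
15: 0
16: 0
Current total: 1 + 0 + 2 + 0 + 0 = 3
Shortfall: 10 − 3 = 7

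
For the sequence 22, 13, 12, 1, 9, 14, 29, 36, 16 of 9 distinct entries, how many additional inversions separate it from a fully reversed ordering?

Maximum inversions for 9 distinct elements is C(9, 2) = 9·8/2 = 36.
Current inversions — for each element, count later smaller elements:
22: 6
13: 3
12: 2
1: 0
9: 0
14: 0
29: 1
36: 1
16: 0
Current total: 6 + 3 + 2 + 0 + 0 + 0 + 1 + 1 + 0 = 13
Shortfall: 36 − 13 = 23

23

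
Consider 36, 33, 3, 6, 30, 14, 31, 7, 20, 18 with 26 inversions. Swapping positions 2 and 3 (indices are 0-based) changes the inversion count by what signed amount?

+1

Positions 2 and 3 hold 3 and 6; after swapping, the array is [36, 33, 6, 3, 30, 14, 31, 7, 20, 18].
Element-by-element contributions:
36: 9
33: 8
6: 1
3: 0
30: 4
14: 1
31: 3
7: 0
20: 1
18: 0
Sum: 9 + 8 + 1 + 0 + 4 + 1 + 3 + 0 + 1 + 0 = 27
Change: 27 − 26 = +1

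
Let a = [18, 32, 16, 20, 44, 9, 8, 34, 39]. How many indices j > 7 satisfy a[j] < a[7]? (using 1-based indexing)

0

The element at index 7 is 8.
Elements after it: 34, 39
None of them are smaller than 8.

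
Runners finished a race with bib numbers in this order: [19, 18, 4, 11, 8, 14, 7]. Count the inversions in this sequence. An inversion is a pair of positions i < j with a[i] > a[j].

Element-by-element contributions:
19: 6
18: 5
4: 0
11: 2
8: 1
14: 1
7: 0
Sum: 6 + 5 + 0 + 2 + 1 + 1 + 0 = 15

15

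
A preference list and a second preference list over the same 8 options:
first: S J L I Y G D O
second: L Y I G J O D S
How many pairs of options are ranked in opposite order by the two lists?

Assign each item its position (1..8) in the first ordering, then rewrite the second ordering as that position sequence:
positions: S→1, J→2, L→3, I→4, Y→5, G→6, D→7, O→8
second ordering as positions: [3, 5, 4, 6, 2, 8, 7, 1]
Discordant pairs = inversions in this position sequence.
3: 2, 1 → 2
5: 4, 2, 1 → 3
4: 2, 1 → 2
6: 2, 1 → 2
2: 1 → 1
8: 7, 1 → 2
7: 1 → 1
1: 0
Total: 2 + 3 + 2 + 2 + 1 + 2 + 1 + 0 = 13

There are 13 pairs.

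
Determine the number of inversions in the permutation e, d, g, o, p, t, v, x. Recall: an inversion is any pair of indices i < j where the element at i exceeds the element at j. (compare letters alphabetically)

For each element, count later entries that are smaller:
e: 1
d: 0
g: 0
o: 0
p: 0
t: 0
v: 0
x: 0
Sum: 1 + 0 + 0 + 0 + 0 + 0 + 0 + 0 = 1

1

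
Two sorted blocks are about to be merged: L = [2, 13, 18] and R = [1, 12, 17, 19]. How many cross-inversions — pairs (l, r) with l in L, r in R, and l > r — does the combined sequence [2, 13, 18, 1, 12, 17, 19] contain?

6

For each element r of the right run, count left-run elements greater than r:
r = 1: 2, 13, 18 → 3
r = 12: 13, 18 → 2
r = 17: 18 → 1
r = 19: none → 0
Cross-inversions: 3 + 2 + 1 + 0 = 6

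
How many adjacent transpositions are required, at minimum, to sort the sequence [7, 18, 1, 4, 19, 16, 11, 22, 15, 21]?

14 adjacent swaps

The minimum number of adjacent swaps to sort an array equals its inversion count, since every such swap removes exactly one inversion.
Count inversions — for each element, later elements that are smaller:
7: 1, 4 → 2
18: 1, 4, 16, 11, 15 → 5
1: none → 0
4: none → 0
19: 16, 11, 15 → 3
16: 11, 15 → 2
11: none → 0
22: 15, 21 → 2
15: none → 0
21: none → 0
Total inversions: 2 + 5 + 0 + 0 + 3 + 2 + 0 + 2 + 0 + 0 = 14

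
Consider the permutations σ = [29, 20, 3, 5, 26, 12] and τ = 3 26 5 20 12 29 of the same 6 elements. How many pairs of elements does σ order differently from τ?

9

Assign each item its position (1..6) in the first ordering, then rewrite the second ordering as that position sequence:
positions: 29→1, 20→2, 3→3, 5→4, 26→5, 12→6
second ordering as positions: [3, 5, 4, 2, 6, 1]
Discordant pairs = inversions in this position sequence.
3: 2, 1 → 2
5: 4, 2, 1 → 3
4: 2, 1 → 2
2: 1 → 1
6: 1 → 1
1: 0
Total: 2 + 3 + 2 + 1 + 1 + 0 = 9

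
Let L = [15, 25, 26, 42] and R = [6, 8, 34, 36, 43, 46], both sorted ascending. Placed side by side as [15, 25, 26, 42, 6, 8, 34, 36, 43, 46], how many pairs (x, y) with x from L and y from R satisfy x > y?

10

Take each right-half value and tally the left-half values above it:
r = 6: 15, 25, 26, 42 → 4
r = 8: 15, 25, 26, 42 → 4
r = 34: 42 → 1
r = 36: 42 → 1
r = 43: none → 0
r = 46: none → 0
Cross-inversions: 4 + 4 + 1 + 1 + 0 + 0 = 10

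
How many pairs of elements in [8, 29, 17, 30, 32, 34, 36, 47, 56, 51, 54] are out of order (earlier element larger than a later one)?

For each element, count later entries that are smaller:
8 → none → 0
29 → 17 → 1
17 → none → 0
30 → none → 0
32 → none → 0
34 → none → 0
36 → none → 0
47 → none → 0
56 → 51, 54 → 2
51 → none → 0
54 → none → 0
Sum: 0 + 1 + 0 + 0 + 0 + 0 + 0 + 0 + 2 + 0 + 0 = 3

3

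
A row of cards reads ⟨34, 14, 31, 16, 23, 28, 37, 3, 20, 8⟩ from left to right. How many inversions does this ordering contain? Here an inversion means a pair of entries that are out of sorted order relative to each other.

28

For each element, count later entries that are smaller:
34: 8
14: 2
31: 6
16: 2
23: 3
28: 3
37: 3
3: 0
20: 1
8: 0
Sum: 8 + 2 + 6 + 2 + 3 + 3 + 3 + 0 + 1 + 0 = 28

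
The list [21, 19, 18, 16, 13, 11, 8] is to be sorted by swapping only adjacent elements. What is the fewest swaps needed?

21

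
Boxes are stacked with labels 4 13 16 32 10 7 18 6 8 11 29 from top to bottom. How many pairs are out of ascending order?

Sweep left to right; for each value list the smaller values that follow it:
4: 0
13: 5
16: 5
32: 7
10: 3
7: 1
18: 3
6: 0
8: 0
11: 0
29: 0
Sum: 0 + 5 + 5 + 7 + 3 + 1 + 3 + 0 + 0 + 0 + 0 = 24

24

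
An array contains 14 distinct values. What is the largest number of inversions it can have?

A reversed (strictly descending) arrangement makes every pair an inversion, giving C(14, 2) inversions.
C(14, 2) = 14·13/2 = 91

Inversions: 91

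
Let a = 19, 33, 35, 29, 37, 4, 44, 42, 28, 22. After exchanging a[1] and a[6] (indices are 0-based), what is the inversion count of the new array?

Positions 1 and 6 hold 33 and 44; after swapping, the array is [19, 44, 35, 29, 37, 4, 33, 42, 28, 22].
Count, for each position, how many later elements it exceeds:
19: 1
44: 8
35: 5
29: 3
37: 4
4: 0
33: 2
42: 2
28: 1
22: 0
Sum: 1 + 8 + 5 + 3 + 4 + 0 + 2 + 2 + 1 + 0 = 26

There are 26 inversions.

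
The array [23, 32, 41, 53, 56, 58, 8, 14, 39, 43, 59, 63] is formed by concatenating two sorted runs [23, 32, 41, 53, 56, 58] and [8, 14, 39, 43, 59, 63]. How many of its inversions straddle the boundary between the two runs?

19

Count, for every r in R, how many entries of L exceed r:
r = 8: 23, 32, 41, 53, 56, 58 → 6
r = 14: 23, 32, 41, 53, 56, 58 → 6
r = 39: 41, 53, 56, 58 → 4
r = 43: 53, 56, 58 → 3
r = 59: none → 0
r = 63: none → 0
Cross-inversions: 6 + 6 + 4 + 3 + 0 + 0 = 19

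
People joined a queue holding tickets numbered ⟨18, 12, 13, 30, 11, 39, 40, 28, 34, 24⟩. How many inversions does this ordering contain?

16

Sweep left to right; for each value list the smaller values that follow it:
18: 3
12: 1
13: 1
30: 3
11: 0
39: 3
40: 3
28: 1
34: 1
24: 0
Sum: 3 + 1 + 1 + 3 + 0 + 3 + 3 + 1 + 1 + 0 = 16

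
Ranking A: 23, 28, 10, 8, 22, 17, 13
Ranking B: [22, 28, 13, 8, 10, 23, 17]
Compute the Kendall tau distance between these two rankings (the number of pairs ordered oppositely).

Assign each item its position (1..7) in the first ordering, then rewrite the second ordering as that position sequence:
positions: 23→1, 28→2, 10→3, 8→4, 22→5, 17→6, 13→7
second ordering as positions: [5, 2, 7, 4, 3, 1, 6]
Discordant pairs = inversions in this position sequence.
5: 2, 4, 3, 1 → 4
2: 1 → 1
7: 4, 3, 1, 6 → 4
4: 3, 1 → 2
3: 1 → 1
1: 0
6: 0
Total: 4 + 1 + 4 + 2 + 1 + 0 + 0 = 12

12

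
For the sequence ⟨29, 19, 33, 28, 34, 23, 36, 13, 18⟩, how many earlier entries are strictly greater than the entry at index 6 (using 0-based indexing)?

0 such elements

The element at index 6 is 36.
Elements before it: 29, 19, 33, 28, 34, 23
None of them are larger than 36.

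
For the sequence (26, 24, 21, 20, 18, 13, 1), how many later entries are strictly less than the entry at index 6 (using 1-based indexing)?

1

The element at index 6 is 13.
Elements after it: 1
Those smaller than 13: 1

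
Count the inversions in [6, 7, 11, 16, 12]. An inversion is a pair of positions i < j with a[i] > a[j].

Out-of-order index pairs (0-indexed):
(3,4): 16 > 12
That's 1 pair.

1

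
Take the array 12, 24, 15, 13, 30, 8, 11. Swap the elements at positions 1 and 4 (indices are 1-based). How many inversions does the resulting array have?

Positions 1 and 4 hold 12 and 13; after swapping, the array is [13, 24, 15, 12, 30, 8, 11].
Count, for each position, how many later elements it exceeds:
13: 3
24: 4
15: 3
12: 2
30: 2
8: 0
11: 0
Sum: 3 + 4 + 3 + 2 + 2 + 0 + 0 = 14

14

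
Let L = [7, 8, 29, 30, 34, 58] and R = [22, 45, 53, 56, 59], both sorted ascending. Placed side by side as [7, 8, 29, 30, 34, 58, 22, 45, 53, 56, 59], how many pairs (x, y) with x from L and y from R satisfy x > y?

7 split inversions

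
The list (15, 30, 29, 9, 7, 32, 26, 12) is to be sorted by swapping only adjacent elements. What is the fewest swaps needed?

16

Minimum adjacent swaps = number of inversions (each swap of adjacent out-of-order elements removes one inversion and no swap can remove more).
Count inversions — for each element, later elements that are smaller:
15: 9, 7, 12 → 3
30: 29, 9, 7, 26, 12 → 5
29: 9, 7, 26, 12 → 4
9: 7 → 1
7: none → 0
32: 26, 12 → 2
26: 12 → 1
12: none → 0
Total inversions: 3 + 5 + 4 + 1 + 0 + 2 + 1 + 0 = 16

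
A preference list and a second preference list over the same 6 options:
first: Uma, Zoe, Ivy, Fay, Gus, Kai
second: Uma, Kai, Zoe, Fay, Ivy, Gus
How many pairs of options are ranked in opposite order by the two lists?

Assign each item its position (1..6) in the first ordering, then rewrite the second ordering as that position sequence:
positions: Uma→1, Zoe→2, Ivy→3, Fay→4, Gus→5, Kai→6
second ordering as positions: [1, 6, 2, 4, 3, 5]
Discordant pairs = inversions in this position sequence.
1: 0
6: 2, 4, 3, 5 → 4
2: 0
4: 3 → 1
3: 0
5: 0
Total: 0 + 4 + 0 + 1 + 0 + 0 = 5

There are 5 pairs.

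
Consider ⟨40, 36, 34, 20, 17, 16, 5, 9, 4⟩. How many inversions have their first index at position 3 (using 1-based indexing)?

The element at index 3 is 34.
Elements after it: 20, 17, 16, 5, 9, 4
Those smaller than 34: 20, 17, 16, 5, 9, 4

6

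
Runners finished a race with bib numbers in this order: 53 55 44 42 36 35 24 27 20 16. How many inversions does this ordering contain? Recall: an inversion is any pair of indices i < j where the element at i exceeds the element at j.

Count, for each position, how many later elements it exceeds:
53 → 44, 42, 36, 35, 24, 27, 20, 16 → 8
55 → 44, 42, 36, 35, 24, 27, 20, 16 → 8
44 → 42, 36, 35, 24, 27, 20, 16 → 7
42 → 36, 35, 24, 27, 20, 16 → 6
36 → 35, 24, 27, 20, 16 → 5
35 → 24, 27, 20, 16 → 4
24 → 20, 16 → 2
27 → 20, 16 → 2
20 → 16 → 1
16 → none → 0
Sum: 8 + 8 + 7 + 6 + 5 + 4 + 2 + 2 + 1 + 0 = 43

43 inversions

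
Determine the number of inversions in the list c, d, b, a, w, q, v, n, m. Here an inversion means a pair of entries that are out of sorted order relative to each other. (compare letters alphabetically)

Out-of-order pairs: 14

Count, for each position, how many later elements it exceeds:
c: 2
d: 2
b: 1
a: 0
w: 4
q: 2
v: 2
n: 1
m: 0
Sum: 2 + 2 + 1 + 0 + 4 + 2 + 2 + 1 + 0 = 14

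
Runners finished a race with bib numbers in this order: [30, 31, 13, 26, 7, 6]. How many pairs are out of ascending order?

For each element, count later entries that are smaller:
30 → 13, 26, 7, 6 → 4
31 → 13, 26, 7, 6 → 4
13 → 7, 6 → 2
26 → 7, 6 → 2
7 → 6 → 1
6 → none → 0
Sum: 4 + 4 + 2 + 2 + 1 + 0 = 13

13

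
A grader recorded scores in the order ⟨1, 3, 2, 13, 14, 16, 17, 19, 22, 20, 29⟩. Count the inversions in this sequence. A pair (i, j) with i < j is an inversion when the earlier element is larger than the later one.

2 out-of-order pairs

Count, for each position, how many later elements it exceeds:
1: 0
3: 1
2: 0
13: 0
14: 0
16: 0
17: 0
19: 0
22: 1
20: 0
29: 0
Sum: 0 + 1 + 0 + 0 + 0 + 0 + 0 + 0 + 1 + 0 + 0 = 2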